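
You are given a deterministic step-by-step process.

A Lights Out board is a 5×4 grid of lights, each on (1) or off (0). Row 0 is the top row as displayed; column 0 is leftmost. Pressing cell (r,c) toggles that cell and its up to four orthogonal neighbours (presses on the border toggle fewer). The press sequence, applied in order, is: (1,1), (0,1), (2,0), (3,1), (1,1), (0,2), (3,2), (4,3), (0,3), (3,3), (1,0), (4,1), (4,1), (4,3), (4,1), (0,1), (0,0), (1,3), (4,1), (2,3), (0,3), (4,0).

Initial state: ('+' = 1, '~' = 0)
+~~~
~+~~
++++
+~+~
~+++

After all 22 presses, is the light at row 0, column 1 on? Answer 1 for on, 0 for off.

step 0: +~~~
~+~~
++++
+~+~
~+++
step 1: ++~~
+~+~
+~++
+~+~
~+++
step 2: ~~+~
+++~
+~++
+~+~
~+++
step 3: ~~+~
~++~
~+++
~~+~
~+++
step 4: ~~+~
~++~
~~++
++~~
~~++
step 5: ~++~
+~~~
~+++
++~~
~~++
step 6: ~~~+
+~+~
~+++
++~~
~~++
step 7: ~~~+
+~+~
~+~+
+~++
~~~+
step 8: ~~~+
+~+~
~+~+
+~+~
~~+~
step 9: ~~+~
+~++
~+~+
+~+~
~~+~
step 10: ~~+~
+~++
~+~~
+~~+
~~++
step 11: +~+~
~+++
++~~
+~~+
~~++
step 12: +~+~
~+++
++~~
++~+
++~+
step 13: +~+~
~+++
++~~
+~~+
~~++
step 14: +~+~
~+++
++~~
+~~~
~~~~
step 15: +~+~
~+++
++~~
++~~
+++~
step 16: ~+~~
~~++
++~~
++~~
+++~
step 17: +~~~
+~++
++~~
++~~
+++~
step 18: +~~+
+~~~
++~+
++~~
+++~
step 19: +~~+
+~~~
++~+
+~~~
~~~~
step 20: +~~+
+~~+
+++~
+~~+
~~~~
step 21: +~+~
+~~~
+++~
+~~+
~~~~
step 22: +~+~
+~~~
+++~
~~~+
++~~

0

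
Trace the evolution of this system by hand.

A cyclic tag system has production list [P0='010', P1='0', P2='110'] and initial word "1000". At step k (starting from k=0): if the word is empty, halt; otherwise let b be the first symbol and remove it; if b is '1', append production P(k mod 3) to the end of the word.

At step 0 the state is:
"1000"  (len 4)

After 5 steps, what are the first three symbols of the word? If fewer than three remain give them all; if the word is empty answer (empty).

10

t=0: "1000"  (len 4)
t=1: "000010"  (len 6)
t=2: "00010"  (len 5)
t=3: "0010"  (len 4)
t=4: "010"  (len 3)
t=5: "10"  (len 2)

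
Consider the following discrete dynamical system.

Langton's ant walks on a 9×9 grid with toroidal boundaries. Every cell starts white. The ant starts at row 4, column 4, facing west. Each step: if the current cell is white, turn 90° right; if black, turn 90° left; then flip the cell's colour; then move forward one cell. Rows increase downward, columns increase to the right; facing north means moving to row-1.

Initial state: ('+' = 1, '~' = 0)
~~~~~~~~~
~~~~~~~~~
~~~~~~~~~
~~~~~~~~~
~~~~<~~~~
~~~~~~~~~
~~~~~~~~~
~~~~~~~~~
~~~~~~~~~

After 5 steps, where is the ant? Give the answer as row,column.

0) ~~~~~~~~~
~~~~~~~~~
~~~~~~~~~
~~~~~~~~~
~~~~<~~~~
~~~~~~~~~
~~~~~~~~~
~~~~~~~~~
~~~~~~~~~
1) ~~~~~~~~~
~~~~~~~~~
~~~~~~~~~
~~~~^~~~~
~~~~+~~~~
~~~~~~~~~
~~~~~~~~~
~~~~~~~~~
~~~~~~~~~
2) ~~~~~~~~~
~~~~~~~~~
~~~~~~~~~
~~~~+>~~~
~~~~+~~~~
~~~~~~~~~
~~~~~~~~~
~~~~~~~~~
~~~~~~~~~
3) ~~~~~~~~~
~~~~~~~~~
~~~~~~~~~
~~~~++~~~
~~~~+v~~~
~~~~~~~~~
~~~~~~~~~
~~~~~~~~~
~~~~~~~~~
4) ~~~~~~~~~
~~~~~~~~~
~~~~~~~~~
~~~~++~~~
~~~~<+~~~
~~~~~~~~~
~~~~~~~~~
~~~~~~~~~
~~~~~~~~~
5) ~~~~~~~~~
~~~~~~~~~
~~~~~~~~~
~~~~++~~~
~~~~~+~~~
~~~~v~~~~
~~~~~~~~~
~~~~~~~~~
~~~~~~~~~

5,4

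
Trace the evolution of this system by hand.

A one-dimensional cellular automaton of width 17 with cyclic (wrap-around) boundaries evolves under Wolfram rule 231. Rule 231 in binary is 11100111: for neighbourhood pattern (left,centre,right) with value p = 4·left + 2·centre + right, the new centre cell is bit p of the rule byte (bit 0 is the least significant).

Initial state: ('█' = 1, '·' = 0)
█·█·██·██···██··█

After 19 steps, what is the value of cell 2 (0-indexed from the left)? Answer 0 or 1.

1

k=0  █·█·██·██···██··█
k=1  ████·██·█·██·█·█·
k=2  ·████·████·██████
k=3  █·████·████·█████
k=4  ██·████·████·████
k=5  ███·████·████·███
k=6  ████·████·████·██
k=7  █████·████·████·█
k=8  ██████·████·████·
k=9  ·██████·████·████
k=10  █·██████·████·███
k=11  ██·██████·████·██
k=12  ███·██████·████·█
k=13  ████·██████·████·
k=14  ·████·██████·████
k=15  █·████·██████·███
k=16  ██·████·██████·██
k=17  ███·████·██████·█
k=18  ████·████·██████·
k=19  ·████·████·██████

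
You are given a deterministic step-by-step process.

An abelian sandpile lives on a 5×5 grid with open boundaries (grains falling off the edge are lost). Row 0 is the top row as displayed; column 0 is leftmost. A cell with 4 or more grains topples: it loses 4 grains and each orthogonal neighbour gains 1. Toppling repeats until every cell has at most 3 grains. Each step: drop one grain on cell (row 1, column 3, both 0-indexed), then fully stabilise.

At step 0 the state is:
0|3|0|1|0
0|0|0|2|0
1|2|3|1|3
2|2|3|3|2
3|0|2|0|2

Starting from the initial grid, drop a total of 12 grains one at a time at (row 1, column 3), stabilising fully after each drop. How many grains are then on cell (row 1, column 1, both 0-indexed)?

1

t=0: 0|3|0|1|0
0|0|0|2|0
1|2|3|1|3
2|2|3|3|2
3|0|2|0|2
t=1: 0|3|0|1|0
0|0|0|3|0
1|2|3|1|3
2|2|3|3|2
3|0|2|0|2
t=2: 0|3|0|2|0
0|0|1|0|1
1|2|3|2|3
2|2|3|3|2
3|0|2|0|2
t=3: 0|3|0|2|0
0|0|1|1|1
1|2|3|2|3
2|2|3|3|2
3|0|2|0|2
t=4: 0|3|0|2|0
0|0|1|2|1
1|2|3|2|3
2|2|3|3|2
3|0|2|0|2
t=5: 0|3|0|2|0
0|0|1|3|1
1|2|3|2|3
2|2|3|3|2
3|0|2|0|2
t=6: 0|3|0|3|0
0|0|2|0|2
1|2|3|3|3
2|2|3|3|2
3|0|2|0|2
t=7: 0|3|0|3|0
0|0|2|1|2
1|2|3|3|3
2|2|3|3|2
3|0|2|0|2
t=8: 0|3|0|3|0
0|0|2|2|2
1|2|3|3|3
2|2|3|3|2
3|0|2|0|2
t=9: 0|3|0|3|0
0|0|2|3|2
1|2|3|3|3
2|2|3|3|2
3|0|2|0|2
t=10: 0|3|2|1|2
0|1|1|1|1
1|3|3|0|3
2|3|1|3|0
3|0|3|1|3
t=11: 0|3|2|1|2
0|1|1|2|1
1|3|3|0|3
2|3|1|3|0
3|0|3|1|3
t=12: 0|3|2|1|2
0|1|1|3|1
1|3|3|0|3
2|3|1|3|0
3|0|3|1|3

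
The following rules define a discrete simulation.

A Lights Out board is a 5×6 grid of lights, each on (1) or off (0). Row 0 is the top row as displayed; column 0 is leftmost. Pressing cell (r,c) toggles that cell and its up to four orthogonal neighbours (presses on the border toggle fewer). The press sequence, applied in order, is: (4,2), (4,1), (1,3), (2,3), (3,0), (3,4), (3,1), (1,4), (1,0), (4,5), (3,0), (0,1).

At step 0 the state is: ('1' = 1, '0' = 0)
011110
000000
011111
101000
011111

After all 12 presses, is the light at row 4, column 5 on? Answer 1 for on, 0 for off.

0

gen 0: 011110
000000
011111
101000
011111
gen 1: 011110
000000
011111
100000
000011
gen 2: 011110
000000
011111
110000
111011
gen 3: 011010
001110
011011
110000
111011
gen 4: 011010
001010
010101
110100
111011
gen 5: 011010
001010
110101
000100
011011
gen 6: 011010
001010
110111
000011
011001
gen 7: 011010
001010
100111
111011
001001
gen 8: 011000
001101
100101
111011
001001
gen 9: 111000
111101
000101
111011
001001
gen 10: 111000
111101
000101
111010
001010
gen 11: 111000
111101
100101
001010
101010
gen 12: 000000
101101
100101
001010
101010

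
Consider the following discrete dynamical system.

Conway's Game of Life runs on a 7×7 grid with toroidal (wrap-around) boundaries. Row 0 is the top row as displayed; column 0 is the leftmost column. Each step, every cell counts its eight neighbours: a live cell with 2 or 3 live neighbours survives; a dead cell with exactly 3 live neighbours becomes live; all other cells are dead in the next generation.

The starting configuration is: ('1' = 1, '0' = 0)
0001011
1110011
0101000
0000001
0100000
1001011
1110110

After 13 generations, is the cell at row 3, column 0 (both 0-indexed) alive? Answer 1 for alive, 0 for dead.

gen 0: 0001011
1110011
0101000
0000001
0100000
1001011
1110110
gen 1: 0001000
0101010
0100010
1010000
0000010
0001010
0110000
gen 2: 0101100
0000000
1100101
0100001
0000101
0010100
0011100
gen 3: 0000100
0111110
0100011
0100001
1001000
0010100
0100010
gen 4: 0100000
1111001
0101001
0110011
1111000
0111100
0001110
gen 5: 0100011
0001001
0001100
0000111
0000011
1000010
0100010
gen 6: 0010111
1011001
0001001
0001001
1000000
1000110
0100110
gen 7: 0010000
1110000
0001111
1000001
1000110
1100110
1100000
gen 8: 0010000
1110111
0011110
1001000
0000100
0000110
1010001
gen 9: 0010000
1000001
0000000
0010010
0001110
0001111
0101011
gen 10: 0110010
0000000
0000001
0001010
0010000
1000000
1001001
gen 11: 1110001
0000000
0000000
0000000
0000000
1100001
1010001
gen 12: 0010001
1100000
0000000
0000000
1000000
0100001
0010010
gen 13: 1010001
1100000
0000000
0000000
1000000
1100001
1110011

0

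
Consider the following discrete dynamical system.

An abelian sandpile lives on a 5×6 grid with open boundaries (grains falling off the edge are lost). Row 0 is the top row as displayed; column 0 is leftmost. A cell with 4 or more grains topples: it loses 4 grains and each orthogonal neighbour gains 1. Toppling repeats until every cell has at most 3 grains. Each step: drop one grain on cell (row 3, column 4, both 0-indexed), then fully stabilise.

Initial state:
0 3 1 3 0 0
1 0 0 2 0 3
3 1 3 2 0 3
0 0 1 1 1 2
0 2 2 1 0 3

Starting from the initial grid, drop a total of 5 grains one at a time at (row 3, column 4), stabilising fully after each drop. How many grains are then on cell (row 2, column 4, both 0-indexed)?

gen 0: 0 3 1 3 0 0
1 0 0 2 0 3
3 1 3 2 0 3
0 0 1 1 1 2
0 2 2 1 0 3
gen 1: 0 3 1 3 0 0
1 0 0 2 0 3
3 1 3 2 0 3
0 0 1 1 2 2
0 2 2 1 0 3
gen 2: 0 3 1 3 0 0
1 0 0 2 0 3
3 1 3 2 0 3
0 0 1 1 3 2
0 2 2 1 0 3
gen 3: 0 3 1 3 0 0
1 0 0 2 0 3
3 1 3 2 1 3
0 0 1 2 0 3
0 2 2 1 1 3
gen 4: 0 3 1 3 0 0
1 0 0 2 0 3
3 1 3 2 1 3
0 0 1 2 1 3
0 2 2 1 1 3
gen 5: 0 3 1 3 0 0
1 0 0 2 0 3
3 1 3 2 1 3
0 0 1 2 2 3
0 2 2 1 1 3

1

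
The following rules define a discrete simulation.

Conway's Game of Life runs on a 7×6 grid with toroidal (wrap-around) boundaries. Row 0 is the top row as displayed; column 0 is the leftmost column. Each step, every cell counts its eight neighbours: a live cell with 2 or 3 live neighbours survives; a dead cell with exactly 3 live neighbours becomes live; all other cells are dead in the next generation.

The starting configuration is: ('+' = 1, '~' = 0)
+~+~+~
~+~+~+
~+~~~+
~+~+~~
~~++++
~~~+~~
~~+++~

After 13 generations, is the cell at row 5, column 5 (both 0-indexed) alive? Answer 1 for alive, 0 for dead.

0

gen 0: +~+~+~
~+~+~+
~+~~~+
~+~+~~
~~++++
~~~+~~
~~+++~
gen 1: +~~~~~
~+~+~+
~+~~~~
~+~+~+
~~~~~~
~~~~~+
~++~++
gen 2: ~~~+~~
~++~~~
~+~~~~
+~+~~~
+~~~+~
+~~~++
~+~~++
gen 3: ++~++~
~++~~~
+~~~~~
+~~~~+
+~~++~
~+~+~~
~~~+~~
gen 4: ++~++~
~~++~+
+~~~~+
++~~+~
+++++~
~~~+~~
++~+~~
gen 5: ~~~~~~
~~++~~
~~++~~
~~~~+~
+~~~+~
~~~~~+
++~+~+
gen 6: ++~++~
~~++~~
~~+~+~
~~~~++
~~~~+~
~+~~~~
+~~~++
gen 7: ++~~~~
~~~~~+
~~+~++
~~~~++
~~~~++
+~~~+~
~~+++~
gen 8: ++++++
~+~~++
+~~+~~
+~~~~~
+~~+~~
~~~~~~
+~+++~
gen 9: ~~~~~~
~~~~~~
++~~+~
++~~~+
~~~~~~
~++~++
+~~~~~
gen 10: ~~~~~~
~~~~~~
~+~~~~
~+~~~+
~~+~+~
++~~~+
++~~~+
gen 11: +~~~~~
~~~~~~
+~~~~~
+++~~~
~~+~+~
~~+~+~
~+~~~+
gen 12: +~~~~~
~~~~~~
+~~~~~
+~++~+
~~+~~+
~++~++
++~~~+
gen 13: ++~~~+
~~~~~~
++~~~+
+~++++
~~~~~~
~~+++~
~~+~+~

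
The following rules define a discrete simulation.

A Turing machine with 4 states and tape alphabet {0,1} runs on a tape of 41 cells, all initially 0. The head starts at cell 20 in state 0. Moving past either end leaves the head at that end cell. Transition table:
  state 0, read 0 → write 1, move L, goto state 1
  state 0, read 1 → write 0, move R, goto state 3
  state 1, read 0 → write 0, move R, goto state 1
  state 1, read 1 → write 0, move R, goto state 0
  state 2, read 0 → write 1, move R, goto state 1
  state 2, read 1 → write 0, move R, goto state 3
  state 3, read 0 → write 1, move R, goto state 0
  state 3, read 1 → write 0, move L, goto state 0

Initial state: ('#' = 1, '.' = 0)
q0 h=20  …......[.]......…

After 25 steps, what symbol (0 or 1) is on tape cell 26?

step 0: q0 h=20  …......[.]......…
step 1: q1 h=19  …......[.]#.....…
step 2: q1 h=20  …......[#]......…
step 3: q0 h=21  …......[.]......…
step 4: q1 h=20  …......[.]#.....…
step 5: q1 h=21  …......[#]......…
step 6: q0 h=22  …......[.]......…
step 7: q1 h=21  …......[.]#.....…
step 8: q1 h=22  …......[#]......…
step 9: q0 h=23  …......[.]......…
step 10: q1 h=22  …......[.]#.....…
step 11: q1 h=23  …......[#]......…
step 12: q0 h=24  …......[.]......…
step 13: q1 h=23  …......[.]#.....…
step 14: q1 h=24  …......[#]......…
step 15: q0 h=25  …......[.]......…
step 16: q1 h=24  …......[.]#.....…
step 17: q1 h=25  …......[#]......…
step 18: q0 h=26  …......[.]......…
step 19: q1 h=25  …......[.]#.....…
step 20: q1 h=26  …......[#]......…
step 21: q0 h=27  …......[.]......…
step 22: q1 h=26  …......[.]#.....…
step 23: q1 h=27  …......[#]......…
step 24: q0 h=28  …......[.]......…
step 25: q1 h=27  …......[.]#.....…

0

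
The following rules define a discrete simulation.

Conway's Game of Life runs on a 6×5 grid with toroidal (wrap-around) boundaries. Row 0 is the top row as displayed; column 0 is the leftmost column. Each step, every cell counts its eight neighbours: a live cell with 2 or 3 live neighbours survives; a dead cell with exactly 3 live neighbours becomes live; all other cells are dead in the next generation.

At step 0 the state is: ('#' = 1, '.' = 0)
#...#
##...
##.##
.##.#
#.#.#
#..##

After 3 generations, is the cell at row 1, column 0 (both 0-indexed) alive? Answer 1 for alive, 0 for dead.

0

[0] #...#
##...
##.##
.##.#
#.#.#
#..##
[1] ...#.
..##.
...#.
.....
..#..
.....
[2] ..##.
..###
..##.
.....
.....
.....
[3] ..#.#
.#..#
..#.#
.....
.....
.....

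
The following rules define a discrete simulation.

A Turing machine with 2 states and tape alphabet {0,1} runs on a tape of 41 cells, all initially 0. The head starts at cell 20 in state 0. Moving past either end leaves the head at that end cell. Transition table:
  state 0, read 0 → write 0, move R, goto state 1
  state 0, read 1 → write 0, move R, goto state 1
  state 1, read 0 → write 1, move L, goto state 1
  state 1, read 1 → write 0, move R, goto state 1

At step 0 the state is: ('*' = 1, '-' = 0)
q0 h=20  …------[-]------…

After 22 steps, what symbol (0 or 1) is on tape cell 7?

1

[0] q0 h=20  …------[-]------…
[1] q1 h=21  …------[-]------…
[2] q1 h=20  …------[-]*-----…
[3] q1 h=19  …------[-]**----…
[4] q1 h=18  …------[-]***---…
[5] q1 h=17  …------[-]****--…
[6] q1 h=16  …------[-]*****-…
[7] q1 h=15  …------[-]******…
[8] q1 h=14  …------[-]******…
[9] q1 h=13  …------[-]******…
[10] q1 h=12  …------[-]******…
[11] q1 h=11  …------[-]******…
[12] q1 h=10  …------[-]******…
[13] q1 h= 9  …------[-]******…
[14] q1 h= 8  …------[-]******…
[15] q1 h= 7  …------[-]******…
[16] q1 h= 6  |------[-]******…
[17] q1 h= 5  |-----[-]******…
[18] q1 h= 4  |----[-]******…
[19] q1 h= 3  |---[-]******…
[20] q1 h= 2  |--[-]******…
[21] q1 h= 1  |-[-]******…
[22] q1 h= 0  |[-]******…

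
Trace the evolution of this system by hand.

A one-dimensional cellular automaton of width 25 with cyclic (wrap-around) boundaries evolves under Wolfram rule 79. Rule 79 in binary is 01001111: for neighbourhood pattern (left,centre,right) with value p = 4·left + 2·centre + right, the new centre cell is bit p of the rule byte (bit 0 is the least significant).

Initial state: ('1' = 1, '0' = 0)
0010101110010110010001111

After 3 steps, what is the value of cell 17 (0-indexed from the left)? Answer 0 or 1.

step 0: 0010101110010110010001111
step 1: 0110101010110110110111001
step 2: 0110101010110110110101011
step 3: 0110101010110110110101011

1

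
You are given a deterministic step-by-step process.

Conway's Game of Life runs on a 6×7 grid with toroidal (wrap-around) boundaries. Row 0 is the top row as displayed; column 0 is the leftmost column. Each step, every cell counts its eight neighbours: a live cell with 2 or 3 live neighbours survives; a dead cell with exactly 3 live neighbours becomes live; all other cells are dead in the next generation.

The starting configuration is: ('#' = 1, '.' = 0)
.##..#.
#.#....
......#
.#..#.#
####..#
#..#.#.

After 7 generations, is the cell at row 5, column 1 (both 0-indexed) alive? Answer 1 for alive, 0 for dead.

1

[0] .##..#.
#.#....
......#
.#..#.#
####..#
#..#.#.
[1] #.###..
#.#...#
.#...##
.#.#..#
...#...
...#.#.
[2] #.#.##.
..#.#..
.#...#.
....###
...#...
.......
[3] .#..##.
..#.#.#
...#..#
....###
....##.
...##..
[4] ..#....
#.#.#.#
#..#..#
...#..#
......#
...#...
[5] .##....
#.#..##
.####..
.....##
.......
.......
[6] ###...#
#...###
.####..
..####.
.......
.......
[7] .#.....
....#..
##.....
.#...#.
...##..
##.....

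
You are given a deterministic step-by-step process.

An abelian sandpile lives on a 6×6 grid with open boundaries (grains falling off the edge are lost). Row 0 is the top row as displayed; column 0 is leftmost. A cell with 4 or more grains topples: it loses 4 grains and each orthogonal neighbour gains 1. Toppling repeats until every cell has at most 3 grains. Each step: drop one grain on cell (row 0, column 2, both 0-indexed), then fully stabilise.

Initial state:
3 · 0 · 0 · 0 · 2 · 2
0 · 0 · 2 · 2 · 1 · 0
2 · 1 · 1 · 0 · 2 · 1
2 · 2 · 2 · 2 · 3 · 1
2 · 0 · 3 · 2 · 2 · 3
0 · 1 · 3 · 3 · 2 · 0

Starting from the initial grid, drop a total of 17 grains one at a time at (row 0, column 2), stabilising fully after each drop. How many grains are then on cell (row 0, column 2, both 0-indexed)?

gen 0: 3 · 0 · 0 · 0 · 2 · 2
0 · 0 · 2 · 2 · 1 · 0
2 · 1 · 1 · 0 · 2 · 1
2 · 2 · 2 · 2 · 3 · 1
2 · 0 · 3 · 2 · 2 · 3
0 · 1 · 3 · 3 · 2 · 0
gen 1: 3 · 0 · 1 · 0 · 2 · 2
0 · 0 · 2 · 2 · 1 · 0
2 · 1 · 1 · 0 · 2 · 1
2 · 2 · 2 · 2 · 3 · 1
2 · 0 · 3 · 2 · 2 · 3
0 · 1 · 3 · 3 · 2 · 0
gen 2: 3 · 0 · 2 · 0 · 2 · 2
0 · 0 · 2 · 2 · 1 · 0
2 · 1 · 1 · 0 · 2 · 1
2 · 2 · 2 · 2 · 3 · 1
2 · 0 · 3 · 2 · 2 · 3
0 · 1 · 3 · 3 · 2 · 0
gen 3: 3 · 0 · 3 · 0 · 2 · 2
0 · 0 · 2 · 2 · 1 · 0
2 · 1 · 1 · 0 · 2 · 1
2 · 2 · 2 · 2 · 3 · 1
2 · 0 · 3 · 2 · 2 · 3
0 · 1 · 3 · 3 · 2 · 0
gen 4: 3 · 1 · 0 · 1 · 2 · 2
0 · 0 · 3 · 2 · 1 · 0
2 · 1 · 1 · 0 · 2 · 1
2 · 2 · 2 · 2 · 3 · 1
2 · 0 · 3 · 2 · 2 · 3
0 · 1 · 3 · 3 · 2 · 0
gen 5: 3 · 1 · 1 · 1 · 2 · 2
0 · 0 · 3 · 2 · 1 · 0
2 · 1 · 1 · 0 · 2 · 1
2 · 2 · 2 · 2 · 3 · 1
2 · 0 · 3 · 2 · 2 · 3
0 · 1 · 3 · 3 · 2 · 0
gen 6: 3 · 1 · 2 · 1 · 2 · 2
0 · 0 · 3 · 2 · 1 · 0
2 · 1 · 1 · 0 · 2 · 1
2 · 2 · 2 · 2 · 3 · 1
2 · 0 · 3 · 2 · 2 · 3
0 · 1 · 3 · 3 · 2 · 0
gen 7: 3 · 1 · 3 · 1 · 2 · 2
0 · 0 · 3 · 2 · 1 · 0
2 · 1 · 1 · 0 · 2 · 1
2 · 2 · 2 · 2 · 3 · 1
2 · 0 · 3 · 2 · 2 · 3
0 · 1 · 3 · 3 · 2 · 0
gen 8: 3 · 2 · 1 · 2 · 2 · 2
0 · 1 · 0 · 3 · 1 · 0
2 · 1 · 2 · 0 · 2 · 1
2 · 2 · 2 · 2 · 3 · 1
2 · 0 · 3 · 2 · 2 · 3
0 · 1 · 3 · 3 · 2 · 0
gen 9: 3 · 2 · 2 · 2 · 2 · 2
0 · 1 · 0 · 3 · 1 · 0
2 · 1 · 2 · 0 · 2 · 1
2 · 2 · 2 · 2 · 3 · 1
2 · 0 · 3 · 2 · 2 · 3
0 · 1 · 3 · 3 · 2 · 0
gen 10: 3 · 2 · 3 · 2 · 2 · 2
0 · 1 · 0 · 3 · 1 · 0
2 · 1 · 2 · 0 · 2 · 1
2 · 2 · 2 · 2 · 3 · 1
2 · 0 · 3 · 2 · 2 · 3
0 · 1 · 3 · 3 · 2 · 0
gen 11: 3 · 3 · 0 · 3 · 2 · 2
0 · 1 · 1 · 3 · 1 · 0
2 · 1 · 2 · 0 · 2 · 1
2 · 2 · 2 · 2 · 3 · 1
2 · 0 · 3 · 2 · 2 · 3
0 · 1 · 3 · 3 · 2 · 0
gen 12: 3 · 3 · 1 · 3 · 2 · 2
0 · 1 · 1 · 3 · 1 · 0
2 · 1 · 2 · 0 · 2 · 1
2 · 2 · 2 · 2 · 3 · 1
2 · 0 · 3 · 2 · 2 · 3
0 · 1 · 3 · 3 · 2 · 0
gen 13: 3 · 3 · 2 · 3 · 2 · 2
0 · 1 · 1 · 3 · 1 · 0
2 · 1 · 2 · 0 · 2 · 1
2 · 2 · 2 · 2 · 3 · 1
2 · 0 · 3 · 2 · 2 · 3
0 · 1 · 3 · 3 · 2 · 0
gen 14: 3 · 3 · 3 · 3 · 2 · 2
0 · 1 · 1 · 3 · 1 · 0
2 · 1 · 2 · 0 · 2 · 1
2 · 2 · 2 · 2 · 3 · 1
2 · 0 · 3 · 2 · 2 · 3
0 · 1 · 3 · 3 · 2 · 0
gen 15: 0 · 1 · 2 · 1 · 3 · 2
1 · 2 · 3 · 0 · 2 · 0
2 · 1 · 2 · 1 · 2 · 1
2 · 2 · 2 · 2 · 3 · 1
2 · 0 · 3 · 2 · 2 · 3
0 · 1 · 3 · 3 · 2 · 0
gen 16: 0 · 1 · 3 · 1 · 3 · 2
1 · 2 · 3 · 0 · 2 · 0
2 · 1 · 2 · 1 · 2 · 1
2 · 2 · 2 · 2 · 3 · 1
2 · 0 · 3 · 2 · 2 · 3
0 · 1 · 3 · 3 · 2 · 0
gen 17: 0 · 2 · 1 · 2 · 3 · 2
1 · 3 · 0 · 1 · 2 · 0
2 · 1 · 3 · 1 · 2 · 1
2 · 2 · 2 · 2 · 3 · 1
2 · 0 · 3 · 2 · 2 · 3
0 · 1 · 3 · 3 · 2 · 0

1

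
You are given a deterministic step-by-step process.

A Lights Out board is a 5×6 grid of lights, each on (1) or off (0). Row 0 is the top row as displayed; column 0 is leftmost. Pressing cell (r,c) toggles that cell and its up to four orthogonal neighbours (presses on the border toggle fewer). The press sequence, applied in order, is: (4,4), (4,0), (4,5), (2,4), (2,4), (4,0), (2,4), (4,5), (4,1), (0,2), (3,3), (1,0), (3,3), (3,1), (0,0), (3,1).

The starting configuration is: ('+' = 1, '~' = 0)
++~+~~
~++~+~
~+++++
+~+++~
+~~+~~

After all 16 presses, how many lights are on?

15

t=0: ++~+~~
~++~+~
~+++++
+~+++~
+~~+~~
t=1: ++~+~~
~++~+~
~+++++
+~++~~
+~~~++
t=2: ++~+~~
~++~+~
~+++++
~~++~~
~+~~++
t=3: ++~+~~
~++~+~
~+++++
~~++~+
~+~~~~
t=4: ++~+~~
~++~~~
~++~~~
~~++++
~+~~~~
t=5: ++~+~~
~++~+~
~+++++
~~++~+
~+~~~~
t=6: ++~+~~
~++~+~
~+++++
+~++~+
+~~~~~
t=7: ++~+~~
~++~~~
~++~~~
+~++++
+~~~~~
t=8: ++~+~~
~++~~~
~++~~~
+~+++~
+~~~++
t=9: ++~+~~
~++~~~
~++~~~
+++++~
~++~++
t=10: +~+~~~
~+~~~~
~++~~~
+++++~
~++~++
t=11: +~+~~~
~+~~~~
~+++~~
++~~~~
~+++++
t=12: ~~+~~~
+~~~~~
++++~~
++~~~~
~+++++
t=13: ~~+~~~
+~~~~~
+++~~~
+++++~
~++~++
t=14: ~~+~~~
+~~~~~
+~+~~~
~~~++~
~~+~++
t=15: +++~~~
~~~~~~
+~+~~~
~~~++~
~~+~++
t=16: +++~~~
~~~~~~
+++~~~
+++++~
~++~++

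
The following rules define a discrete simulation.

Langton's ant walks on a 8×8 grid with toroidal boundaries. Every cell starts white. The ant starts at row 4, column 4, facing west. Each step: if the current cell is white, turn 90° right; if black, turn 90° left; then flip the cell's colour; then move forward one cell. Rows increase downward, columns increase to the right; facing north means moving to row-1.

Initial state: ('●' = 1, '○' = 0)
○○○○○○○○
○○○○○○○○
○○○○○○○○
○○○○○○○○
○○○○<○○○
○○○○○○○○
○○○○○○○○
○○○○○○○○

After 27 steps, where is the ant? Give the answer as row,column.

6,7

gen 0: ○○○○○○○○
○○○○○○○○
○○○○○○○○
○○○○○○○○
○○○○<○○○
○○○○○○○○
○○○○○○○○
○○○○○○○○
gen 1: ○○○○○○○○
○○○○○○○○
○○○○○○○○
○○○○^○○○
○○○○●○○○
○○○○○○○○
○○○○○○○○
○○○○○○○○
gen 2: ○○○○○○○○
○○○○○○○○
○○○○○○○○
○○○○●>○○
○○○○●○○○
○○○○○○○○
○○○○○○○○
○○○○○○○○
gen 3: ○○○○○○○○
○○○○○○○○
○○○○○○○○
○○○○●●○○
○○○○●v○○
○○○○○○○○
○○○○○○○○
○○○○○○○○
gen 4: ○○○○○○○○
○○○○○○○○
○○○○○○○○
○○○○●●○○
○○○○<●○○
○○○○○○○○
○○○○○○○○
○○○○○○○○
gen 5: ○○○○○○○○
○○○○○○○○
○○○○○○○○
○○○○●●○○
○○○○○●○○
○○○○v○○○
○○○○○○○○
○○○○○○○○
gen 6: ○○○○○○○○
○○○○○○○○
○○○○○○○○
○○○○●●○○
○○○○○●○○
○○○<●○○○
○○○○○○○○
○○○○○○○○
gen 7: ○○○○○○○○
○○○○○○○○
○○○○○○○○
○○○○●●○○
○○○^○●○○
○○○●●○○○
○○○○○○○○
○○○○○○○○
gen 8: ○○○○○○○○
○○○○○○○○
○○○○○○○○
○○○○●●○○
○○○●>●○○
○○○●●○○○
○○○○○○○○
○○○○○○○○
gen 9: ○○○○○○○○
○○○○○○○○
○○○○○○○○
○○○○●●○○
○○○●●●○○
○○○●v○○○
○○○○○○○○
○○○○○○○○
gen 10: ○○○○○○○○
○○○○○○○○
○○○○○○○○
○○○○●●○○
○○○●●●○○
○○○●○>○○
○○○○○○○○
○○○○○○○○
gen 11: ○○○○○○○○
○○○○○○○○
○○○○○○○○
○○○○●●○○
○○○●●●○○
○○○●○●○○
○○○○○v○○
○○○○○○○○
gen 12: ○○○○○○○○
○○○○○○○○
○○○○○○○○
○○○○●●○○
○○○●●●○○
○○○●○●○○
○○○○<●○○
○○○○○○○○
gen 13: ○○○○○○○○
○○○○○○○○
○○○○○○○○
○○○○●●○○
○○○●●●○○
○○○●^●○○
○○○○●●○○
○○○○○○○○
gen 14: ○○○○○○○○
○○○○○○○○
○○○○○○○○
○○○○●●○○
○○○●●●○○
○○○●●>○○
○○○○●●○○
○○○○○○○○
gen 15: ○○○○○○○○
○○○○○○○○
○○○○○○○○
○○○○●●○○
○○○●●^○○
○○○●●○○○
○○○○●●○○
○○○○○○○○
gen 16: ○○○○○○○○
○○○○○○○○
○○○○○○○○
○○○○●●○○
○○○●<○○○
○○○●●○○○
○○○○●●○○
○○○○○○○○
gen 17: ○○○○○○○○
○○○○○○○○
○○○○○○○○
○○○○●●○○
○○○●○○○○
○○○●v○○○
○○○○●●○○
○○○○○○○○
gen 18: ○○○○○○○○
○○○○○○○○
○○○○○○○○
○○○○●●○○
○○○●○○○○
○○○●○>○○
○○○○●●○○
○○○○○○○○
gen 19: ○○○○○○○○
○○○○○○○○
○○○○○○○○
○○○○●●○○
○○○●○○○○
○○○●○●○○
○○○○●v○○
○○○○○○○○
gen 20: ○○○○○○○○
○○○○○○○○
○○○○○○○○
○○○○●●○○
○○○●○○○○
○○○●○●○○
○○○○●○>○
○○○○○○○○
gen 21: ○○○○○○○○
○○○○○○○○
○○○○○○○○
○○○○●●○○
○○○●○○○○
○○○●○●○○
○○○○●○●○
○○○○○○v○
gen 22: ○○○○○○○○
○○○○○○○○
○○○○○○○○
○○○○●●○○
○○○●○○○○
○○○●○●○○
○○○○●○●○
○○○○○<●○
gen 23: ○○○○○○○○
○○○○○○○○
○○○○○○○○
○○○○●●○○
○○○●○○○○
○○○●○●○○
○○○○●^●○
○○○○○●●○
gen 24: ○○○○○○○○
○○○○○○○○
○○○○○○○○
○○○○●●○○
○○○●○○○○
○○○●○●○○
○○○○●●>○
○○○○○●●○
gen 25: ○○○○○○○○
○○○○○○○○
○○○○○○○○
○○○○●●○○
○○○●○○○○
○○○●○●^○
○○○○●●○○
○○○○○●●○
gen 26: ○○○○○○○○
○○○○○○○○
○○○○○○○○
○○○○●●○○
○○○●○○○○
○○○●○●●>
○○○○●●○○
○○○○○●●○
gen 27: ○○○○○○○○
○○○○○○○○
○○○○○○○○
○○○○●●○○
○○○●○○○○
○○○●○●●●
○○○○●●○v
○○○○○●●○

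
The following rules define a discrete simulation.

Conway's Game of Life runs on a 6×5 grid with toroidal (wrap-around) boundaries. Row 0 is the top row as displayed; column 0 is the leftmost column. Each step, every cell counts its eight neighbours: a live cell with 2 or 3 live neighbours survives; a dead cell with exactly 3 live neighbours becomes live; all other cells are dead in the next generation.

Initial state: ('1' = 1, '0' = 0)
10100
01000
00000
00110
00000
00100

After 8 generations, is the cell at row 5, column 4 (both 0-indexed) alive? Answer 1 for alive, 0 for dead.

[0] 10100
01000
00000
00110
00000
00100
[1] 00100
01000
00100
00000
00110
01000
[2] 01100
01100
00000
00110
00100
01010
[3] 10010
01100
01010
00110
01000
01010
[4] 10011
11011
01010
01010
01010
11001
[5] 00000
01000
01010
11011
01010
01000
[6] 00000
00100
01010
01010
01010
00100
[7] 00000
00100
01010
11011
01010
00100
[8] 00000
00100
01010
01010
01010
00100

0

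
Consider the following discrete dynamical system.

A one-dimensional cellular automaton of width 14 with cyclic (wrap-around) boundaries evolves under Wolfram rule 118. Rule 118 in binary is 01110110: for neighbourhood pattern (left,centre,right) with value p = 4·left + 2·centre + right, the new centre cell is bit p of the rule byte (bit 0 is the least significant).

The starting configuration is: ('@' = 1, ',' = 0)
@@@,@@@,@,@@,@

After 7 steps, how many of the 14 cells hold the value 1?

step 0: @@@,@@@,@,@@,@
step 1: ,,@@,,@@@@,@@,
step 2: ,@,@@@,,,@@,@@
step 3: @@@,,@@,@,@@,@
step 4: ,,@@@,@@@@,@@,
step 5: ,@,,@@,,,@@,@@
step 6: @@@@,@@,@,@@,@
step 7: ,,,@@,@@@@,@@,

8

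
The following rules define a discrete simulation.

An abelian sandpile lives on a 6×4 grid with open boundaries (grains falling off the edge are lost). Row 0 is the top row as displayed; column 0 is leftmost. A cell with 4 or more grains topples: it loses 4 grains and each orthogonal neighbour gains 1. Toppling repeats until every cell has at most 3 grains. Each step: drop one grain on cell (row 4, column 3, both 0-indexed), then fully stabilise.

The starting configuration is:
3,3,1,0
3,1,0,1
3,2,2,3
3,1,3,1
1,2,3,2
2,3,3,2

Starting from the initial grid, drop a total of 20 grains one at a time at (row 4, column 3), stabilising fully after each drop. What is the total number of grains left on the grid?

45

step 0: 3,3,1,0
3,1,0,1
3,2,2,3
3,1,3,1
1,2,3,2
2,3,3,2
step 1: 3,3,1,0
3,1,0,1
3,2,2,3
3,1,3,1
1,2,3,3
2,3,3,2
step 2: 3,3,1,0
3,1,0,1
3,2,3,3
3,3,0,3
2,0,3,2
3,1,2,0
step 3: 3,3,1,0
3,1,0,1
3,2,3,3
3,3,0,3
2,0,3,3
3,1,2,0
step 4: 3,3,1,0
3,1,1,2
3,3,0,1
3,3,3,1
2,1,0,2
3,1,3,1
step 5: 3,3,1,0
3,1,1,2
3,3,0,1
3,3,3,1
2,1,0,3
3,1,3,1
step 6: 3,3,1,0
3,1,1,2
3,3,0,1
3,3,3,2
2,1,1,0
3,1,3,2
step 7: 3,3,1,0
3,1,1,2
3,3,0,1
3,3,3,2
2,1,1,1
3,1,3,2
step 8: 3,3,1,0
3,1,1,2
3,3,0,1
3,3,3,2
2,1,1,2
3,1,3,2
step 9: 3,3,1,0
3,1,1,2
3,3,0,1
3,3,3,2
2,1,1,3
3,1,3,2
step 10: 3,3,1,0
3,1,1,2
3,3,0,1
3,3,3,3
2,1,2,0
3,1,3,3
step 11: 3,3,1,0
3,1,1,2
3,3,0,1
3,3,3,3
2,1,2,1
3,1,3,3
step 12: 3,3,1,0
3,1,1,2
3,3,0,1
3,3,3,3
2,1,2,2
3,1,3,3
step 13: 3,3,1,0
3,1,1,2
3,3,0,1
3,3,3,3
2,1,2,3
3,1,3,3
step 14: 1,1,2,0
2,0,2,2
2,2,2,2
1,2,2,1
3,3,1,3
3,2,1,1
step 15: 1,1,2,0
2,0,2,2
2,2,2,2
1,2,2,2
3,3,2,0
3,2,1,2
step 16: 1,1,2,0
2,0,2,2
2,2,2,2
1,2,2,2
3,3,2,1
3,2,1,2
step 17: 1,1,2,0
2,0,2,2
2,2,2,2
1,2,2,2
3,3,2,2
3,2,1,2
step 18: 1,1,2,0
2,0,2,2
2,2,2,2
1,2,2,2
3,3,2,3
3,2,1,2
step 19: 1,1,2,0
2,0,2,2
2,2,2,2
1,2,2,3
3,3,3,0
3,2,1,3
step 20: 1,1,2,0
2,0,2,2
2,2,2,2
1,2,2,3
3,3,3,1
3,2,1,3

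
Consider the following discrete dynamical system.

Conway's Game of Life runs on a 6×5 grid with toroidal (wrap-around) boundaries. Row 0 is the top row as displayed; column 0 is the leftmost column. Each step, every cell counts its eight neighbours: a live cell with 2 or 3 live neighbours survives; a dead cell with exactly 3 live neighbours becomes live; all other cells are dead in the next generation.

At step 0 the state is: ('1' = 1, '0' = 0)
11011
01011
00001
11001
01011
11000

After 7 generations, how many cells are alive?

14

step 0: 11011
01011
00001
11001
01011
11000
step 1: 00010
01000
01100
01100
00010
00000
step 2: 00000
01000
10000
01010
00100
00000
step 3: 00000
00000
11100
01100
00100
00000
step 4: 00000
01000
10100
10010
01100
00000
step 5: 00000
01000
10101
10011
01100
00000
step 6: 00000
11000
00100
00000
11111
00000
step 7: 00000
01000
01000
10001
11111
11111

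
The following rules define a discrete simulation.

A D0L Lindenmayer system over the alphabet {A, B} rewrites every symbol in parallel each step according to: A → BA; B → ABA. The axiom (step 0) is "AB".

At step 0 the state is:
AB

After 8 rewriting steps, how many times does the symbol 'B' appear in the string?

step 0: AB
step 1: BAABA
step 2: ABABABAABABA
step 3: BAABABAABABAABABABAABABAABABA
step 4: ABABABAABABAABABABAABABAABABABAABABAABABAABABABAABABAABABABAABABAABABA
step 5: BAABABAABABAABABABAABABAABABABAABABAABABAABABABAABABAABABA…ABABABAABABAABABABAABABAABABAABABABAABABAABABABAABABAABABA  (len 169)
step 6: ABABABAABABAABABABAABABAABABABAABABAABABAABABABAABABAABABA…ABABABAABABAABABABAABABAABABAABABABAABABAABABABAABABAABABA  (len 408)
step 7: BAABABAABABAABABABAABABAABABABAABABAABABAABABABAABABAABABA…ABABABAABABAABABABAABABAABABAABABABAABABAABABABAABABAABABA  (len 985)
step 8: ABABABAABABAABABABAABABAABABABAABABAABABAABABABAABABAABABA…ABABABAABABAABABABAABABAABABAABABABAABABAABABABAABABAABABA  (len 2378)

985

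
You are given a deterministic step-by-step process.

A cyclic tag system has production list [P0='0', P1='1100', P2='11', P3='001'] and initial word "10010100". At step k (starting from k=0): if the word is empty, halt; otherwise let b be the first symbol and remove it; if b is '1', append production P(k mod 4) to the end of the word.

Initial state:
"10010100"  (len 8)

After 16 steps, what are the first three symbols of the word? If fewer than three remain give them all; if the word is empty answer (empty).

0) "10010100"  (len 8)
1) "00101000"  (len 8)
2) "0101000"  (len 7)
3) "101000"  (len 6)
4) "01000001"  (len 8)
5) "1000001"  (len 7)
6) "0000011100"  (len 10)
7) "000011100"  (len 9)
8) "00011100"  (len 8)
9) "0011100"  (len 7)
10) "011100"  (len 6)
11) "11100"  (len 5)
12) "1100001"  (len 7)
13) "1000010"  (len 7)
14) "0000101100"  (len 10)
15) "000101100"  (len 9)
16) "00101100"  (len 8)

001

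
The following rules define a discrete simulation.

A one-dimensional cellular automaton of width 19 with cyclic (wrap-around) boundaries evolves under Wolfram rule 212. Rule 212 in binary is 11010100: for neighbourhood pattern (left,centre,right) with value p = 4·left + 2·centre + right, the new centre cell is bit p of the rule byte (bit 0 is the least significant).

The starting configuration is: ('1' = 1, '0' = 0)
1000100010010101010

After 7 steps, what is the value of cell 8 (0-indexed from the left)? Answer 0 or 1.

0

step 0: 1000100010010101010
step 1: 1100110011010101010
step 2: 0110011001010101010
step 3: 0011001101010101011
step 4: 1001100101010101001
step 5: 1100110101010101100
step 6: 0110010101010100110
step 7: 0011010101010110011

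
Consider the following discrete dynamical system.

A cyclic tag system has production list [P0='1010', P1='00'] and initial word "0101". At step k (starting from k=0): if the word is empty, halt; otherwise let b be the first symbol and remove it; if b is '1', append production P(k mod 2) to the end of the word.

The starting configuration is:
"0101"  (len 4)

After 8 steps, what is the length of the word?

0

t=0: "0101"  (len 4)
t=1: "101"  (len 3)
t=2: "0100"  (len 4)
t=3: "100"  (len 3)
t=4: "0000"  (len 4)
t=5: "000"  (len 3)
t=6: "00"  (len 2)
t=7: "0"  (len 1)
t=8: (halted — word empty)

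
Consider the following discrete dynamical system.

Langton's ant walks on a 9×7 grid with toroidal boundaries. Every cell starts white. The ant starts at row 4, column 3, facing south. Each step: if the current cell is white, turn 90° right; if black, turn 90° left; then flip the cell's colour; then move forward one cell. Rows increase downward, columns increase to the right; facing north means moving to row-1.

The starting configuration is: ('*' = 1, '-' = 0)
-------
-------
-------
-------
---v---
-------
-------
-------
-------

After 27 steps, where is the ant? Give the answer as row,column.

1,5

[0] -------
-------
-------
-------
---v---
-------
-------
-------
-------
[1] -------
-------
-------
-------
--<*---
-------
-------
-------
-------
[2] -------
-------
-------
--^----
--**---
-------
-------
-------
-------
[3] -------
-------
-------
--*>---
--**---
-------
-------
-------
-------
[4] -------
-------
-------
--**---
--*v---
-------
-------
-------
-------
[5] -------
-------
-------
--**---
--*->--
-------
-------
-------
-------
[6] -------
-------
-------
--**---
--*-*--
----v--
-------
-------
-------
[7] -------
-------
-------
--**---
--*-*--
---<*--
-------
-------
-------
[8] -------
-------
-------
--**---
--*^*--
---**--
-------
-------
-------
[9] -------
-------
-------
--**---
--**>--
---**--
-------
-------
-------
[10] -------
-------
-------
--**^--
--**---
---**--
-------
-------
-------
[11] -------
-------
-------
--***>-
--**---
---**--
-------
-------
-------
[12] -------
-------
-------
--****-
--**-v-
---**--
-------
-------
-------
[13] -------
-------
-------
--****-
--**<*-
---**--
-------
-------
-------
[14] -------
-------
-------
--**^*-
--****-
---**--
-------
-------
-------
[15] -------
-------
-------
--*<-*-
--****-
---**--
-------
-------
-------
[16] -------
-------
-------
--*--*-
--*v**-
---**--
-------
-------
-------
[17] -------
-------
-------
--*--*-
--*->*-
---**--
-------
-------
-------
[18] -------
-------
-------
--*-^*-
--*--*-
---**--
-------
-------
-------
[19] -------
-------
-------
--*-*>-
--*--*-
---**--
-------
-------
-------
[20] -------
-------
-----^-
--*-*--
--*--*-
---**--
-------
-------
-------
[21] -------
-------
-----*>
--*-*--
--*--*-
---**--
-------
-------
-------
[22] -------
-------
-----**
--*-*-v
--*--*-
---**--
-------
-------
-------
[23] -------
-------
-----**
--*-*<*
--*--*-
---**--
-------
-------
-------
[24] -------
-------
-----^*
--*-***
--*--*-
---**--
-------
-------
-------
[25] -------
-------
----<-*
--*-***
--*--*-
---**--
-------
-------
-------
[26] -------
----^--
----*-*
--*-***
--*--*-
---**--
-------
-------
-------
[27] -------
----*>-
----*-*
--*-***
--*--*-
---**--
-------
-------
-------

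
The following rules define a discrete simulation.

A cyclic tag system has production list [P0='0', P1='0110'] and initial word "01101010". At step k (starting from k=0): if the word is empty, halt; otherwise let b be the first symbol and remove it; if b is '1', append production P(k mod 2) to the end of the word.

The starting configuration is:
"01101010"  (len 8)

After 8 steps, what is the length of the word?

7

0) "01101010"  (len 8)
1) "1101010"  (len 7)
2) "1010100110"  (len 10)
3) "0101001100"  (len 10)
4) "101001100"  (len 9)
5) "010011000"  (len 9)
6) "10011000"  (len 8)
7) "00110000"  (len 8)
8) "0110000"  (len 7)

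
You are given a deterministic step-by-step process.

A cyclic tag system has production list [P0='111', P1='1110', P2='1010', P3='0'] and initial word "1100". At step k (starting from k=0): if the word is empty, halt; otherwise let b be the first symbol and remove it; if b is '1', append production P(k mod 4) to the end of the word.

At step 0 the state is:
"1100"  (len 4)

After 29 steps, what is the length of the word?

40

step 0: "1100"  (len 4)
step 1: "100111"  (len 6)
step 2: "001111110"  (len 9)
step 3: "01111110"  (len 8)
step 4: "1111110"  (len 7)
step 5: "111110111"  (len 9)
step 6: "111101111110"  (len 12)
step 7: "111011111101010"  (len 15)
step 8: "110111111010100"  (len 15)
step 9: "10111111010100111"  (len 17)
step 10: "01111110101001111110"  (len 20)
step 11: "1111110101001111110"  (len 19)
step 12: "1111101010011111100"  (len 19)
step 13: "111101010011111100111"  (len 21)
step 14: "111010100111111001111110"  (len 24)
step 15: "110101001111110011111101010"  (len 27)
step 16: "101010011111100111111010100"  (len 27)
step 17: "01010011111100111111010100111"  (len 29)
step 18: "1010011111100111111010100111"  (len 28)
step 19: "0100111111001111110101001111010"  (len 31)
step 20: "100111111001111110101001111010"  (len 30)
step 21: "00111111001111110101001111010111"  (len 32)
step 22: "0111111001111110101001111010111"  (len 31)
step 23: "111111001111110101001111010111"  (len 30)
step 24: "111110011111101010011110101110"  (len 30)
step 25: "11110011111101010011110101110111"  (len 32)
step 26: "11100111111010100111101011101111110"  (len 35)
step 27: "11001111110101001111010111011111101010"  (len 38)
step 28: "10011111101010011110101110111111010100"  (len 38)
step 29: "0011111101010011110101110111111010100111"  (len 40)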